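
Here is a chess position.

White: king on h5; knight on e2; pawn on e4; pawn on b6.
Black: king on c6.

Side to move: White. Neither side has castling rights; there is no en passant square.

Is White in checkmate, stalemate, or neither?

neither

White to move; white king on h5.
In check: no.
Legal moves for White: Kh6, Kg6, Kg5, Kh4, Kg4, Nf4, Nd4+, Ng3, Nc3, Ng1, Nc1, b7, e5.
White has 13 legal moves and is not in check → neither.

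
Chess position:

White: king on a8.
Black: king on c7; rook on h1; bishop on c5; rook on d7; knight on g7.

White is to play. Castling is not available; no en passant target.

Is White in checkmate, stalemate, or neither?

White to move; white king on a8.
In check: no.
King squares — a7: attacked by Bc5; b7: attacked by Kc7; b8: attacked by Kc7.
Legal moves for White: none.
Not in check and no legal moves → stalemate.

stalemate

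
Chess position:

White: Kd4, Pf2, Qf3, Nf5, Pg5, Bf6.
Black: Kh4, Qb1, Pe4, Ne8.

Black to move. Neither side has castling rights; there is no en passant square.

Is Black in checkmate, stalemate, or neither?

Black to move; black king on h4.
In check: yes, from the white knight on f5.
King squares — g3: attacked by Pf2; h3: attacked by Qf3; g4: attacked by Qf3; g5: attacked by Bf6; h5: attacked by Qf3.
Legal moves for Black: none.
In check with no legal moves → checkmate.

checkmate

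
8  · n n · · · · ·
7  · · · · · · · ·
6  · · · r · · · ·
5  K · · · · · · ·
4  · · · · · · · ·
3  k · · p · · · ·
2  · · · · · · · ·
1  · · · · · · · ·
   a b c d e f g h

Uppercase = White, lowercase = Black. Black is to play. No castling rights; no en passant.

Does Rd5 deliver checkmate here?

After Rd5: white king on a5; in check: yes, from the black rook on d5.
King squares — a4: attacked by Ka3; b4: attacked by Ka3; b5: attacked by Rd5; a6: attacked by Nb8; b6: attacked by Nc8.
White has no legal moves → checkmate.

yes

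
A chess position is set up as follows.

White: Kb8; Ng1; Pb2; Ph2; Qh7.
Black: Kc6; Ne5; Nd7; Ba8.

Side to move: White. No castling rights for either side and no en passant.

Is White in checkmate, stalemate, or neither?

neither

White to move; white king on b8.
In check: yes, from the black knight on d7.
King squares — a7: available; b7: attacked by Kc6; c7: attacked by Kc6; a8: available; c8: available.
Legal moves for White: Kc8, Kxa8, Ka7, Qxd7+.
White is in check but has 4 legal moves → neither.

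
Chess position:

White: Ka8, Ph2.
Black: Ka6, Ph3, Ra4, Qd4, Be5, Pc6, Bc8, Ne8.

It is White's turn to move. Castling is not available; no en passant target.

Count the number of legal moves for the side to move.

0

White to move; king on a8.
In check: no.
Legal moves: none.
Count: 0.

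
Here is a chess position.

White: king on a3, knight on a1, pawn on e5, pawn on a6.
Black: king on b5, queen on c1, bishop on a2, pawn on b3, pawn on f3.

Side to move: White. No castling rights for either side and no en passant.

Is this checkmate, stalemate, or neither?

checkmate

White to move; white king on a3.
In check: yes, from the black queen on c1.
King squares — a2: attacked by Pb3; b2: attacked by Qc1; b3: attacked by Ba2; a4: attacked by Kb5; b4: attacked by Kb5.
Legal moves for White: none.
In check with no legal moves → checkmate.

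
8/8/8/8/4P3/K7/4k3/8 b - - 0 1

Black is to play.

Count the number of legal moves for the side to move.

8

Black to move; king on e2.
In check: no.
Legal moves: Kf3, Ke3, Kd3, Kf2, Kd2, Kf1, Ke1, Kd1.
Count: 8.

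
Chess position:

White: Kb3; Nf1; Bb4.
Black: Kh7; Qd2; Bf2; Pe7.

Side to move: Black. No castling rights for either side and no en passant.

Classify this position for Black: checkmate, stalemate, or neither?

Black to move; black king on h7.
In check: no.
Legal moves for Black include: Kh8, Kg8, Kg7, Kh6, Kg6, Ba7, Bb6, Bc5, Bh4, Bd4, Bg3, Be3, Bg1, Be1, Qd8, Qd7, Qh6, Qd6, ... (list truncated; more exist).
Black has legal moves and is not in check → neither.

neither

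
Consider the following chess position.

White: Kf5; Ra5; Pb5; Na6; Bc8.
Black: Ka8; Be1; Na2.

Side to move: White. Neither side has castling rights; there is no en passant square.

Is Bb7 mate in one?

no

After Bb7: black king on a8; in check: yes, from the white bishop on b7.
Black has 2 legal replies: Kxb7, Ka7.
In check but a legal move exists → not checkmate.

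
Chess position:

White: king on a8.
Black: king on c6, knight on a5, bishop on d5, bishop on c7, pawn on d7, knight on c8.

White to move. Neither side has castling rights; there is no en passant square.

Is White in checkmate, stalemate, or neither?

White to move; white king on a8.
In check: no.
King squares — a7: attacked by Nc8; b7: attacked by Na5; b8: attacked by Bc7.
Legal moves for White: none.
Not in check and no legal moves → stalemate.

stalemate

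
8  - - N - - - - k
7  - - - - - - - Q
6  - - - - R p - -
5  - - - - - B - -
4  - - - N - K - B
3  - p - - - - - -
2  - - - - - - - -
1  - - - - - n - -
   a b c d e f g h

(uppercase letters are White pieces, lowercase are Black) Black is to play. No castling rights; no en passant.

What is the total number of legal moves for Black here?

0

Black to move; king on h8.
In check: yes, from the white queen on h7.
Legal moves: none.
Count: 0.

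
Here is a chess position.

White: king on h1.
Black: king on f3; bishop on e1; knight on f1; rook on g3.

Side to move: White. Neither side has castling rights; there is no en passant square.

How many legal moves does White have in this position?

0

White to move; king on h1.
In check: no.
Legal moves: none.
Count: 0.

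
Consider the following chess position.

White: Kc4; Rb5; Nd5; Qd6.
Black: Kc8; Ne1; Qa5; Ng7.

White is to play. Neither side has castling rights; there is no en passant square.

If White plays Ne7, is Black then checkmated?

yes

After Ne7: black king on c8; in check: yes, from the white knight on e7.
King squares — b7: attacked by Rb5; c7: attacked by Qd6; d7: attacked by Qd6; b8: attacked by Rb5; d8: attacked by Qd6.
Black has no legal moves → checkmate.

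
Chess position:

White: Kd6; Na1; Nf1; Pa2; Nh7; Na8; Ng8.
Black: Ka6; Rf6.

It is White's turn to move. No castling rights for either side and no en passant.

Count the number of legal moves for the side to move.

White to move; king on d6.
In check: yes, from the black rook on f6.
Legal moves: Ke7, Kd7, Kc7, Ke5, Kd5, Kc5, Ngxf6, Nhxf6.
Count: 8.

8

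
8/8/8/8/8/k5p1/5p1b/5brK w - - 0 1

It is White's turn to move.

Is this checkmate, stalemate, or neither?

checkmate

White to move; white king on h1.
In check: yes, from the black rook on g1.
King squares — g1: attacked by Pf2; g2: attacked by Bf1; h2: attacked by Pg3.
Legal moves for White: none.
In check with no legal moves → checkmate.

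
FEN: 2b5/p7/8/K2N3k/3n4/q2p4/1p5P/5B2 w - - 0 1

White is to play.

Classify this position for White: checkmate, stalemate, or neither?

White to move; white king on a5.
In check: yes, from the black queen on a3.
King squares — a4: attacked by Qa3; b4: attacked by Qa3; b5: attacked by Nd4; a6: attacked by Qa3; b6: attacked by Pa7.
Legal moves for White: none.
In check with no legal moves → checkmate.

checkmate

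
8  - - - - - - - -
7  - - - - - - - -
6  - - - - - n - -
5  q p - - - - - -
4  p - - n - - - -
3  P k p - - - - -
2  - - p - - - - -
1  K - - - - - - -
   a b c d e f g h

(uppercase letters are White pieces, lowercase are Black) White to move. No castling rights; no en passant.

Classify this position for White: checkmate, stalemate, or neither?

White to move; white king on a1.
In check: no.
King squares — b1: attacked by Pc2; a2: attacked by Kb3; b2: attacked by Kb3.
Legal moves for White: none.
Not in check and no legal moves → stalemate.

stalemate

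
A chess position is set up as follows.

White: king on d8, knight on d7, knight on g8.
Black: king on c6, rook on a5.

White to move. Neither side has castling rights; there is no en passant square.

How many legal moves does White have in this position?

12

White to move; king on d8.
In check: no.
Legal moves: Ne7+, Nh6, Ngf6, Ke8, Kc8, Ke7, Nf8, Nb8+, Ndf6, Nb6, Ne5+, Nc5.
Count: 12.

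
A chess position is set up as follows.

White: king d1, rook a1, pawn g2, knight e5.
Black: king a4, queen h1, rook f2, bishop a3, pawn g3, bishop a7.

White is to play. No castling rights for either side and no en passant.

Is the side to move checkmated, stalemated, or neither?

checkmate

White to move; white king on d1.
In check: yes, from the black queen on h1.
King squares — c1: attacked by Qh1; e1: attacked by Qh1; c2: attacked by Rf2; d2: attacked by Rf2; e2: attacked by Rf2.
Legal moves for White: none.
In check with no legal moves → checkmate.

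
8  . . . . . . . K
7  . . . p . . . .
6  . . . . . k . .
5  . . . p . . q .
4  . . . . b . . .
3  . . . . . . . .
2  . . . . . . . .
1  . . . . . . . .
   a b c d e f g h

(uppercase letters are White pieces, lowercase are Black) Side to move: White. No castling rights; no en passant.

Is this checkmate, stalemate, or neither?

White to move; white king on h8.
In check: no.
King squares — g7: attacked by Qg5; h7: attacked by Be4; g8: attacked by Qg5.
Legal moves for White: none.
Not in check and no legal moves → stalemate.

stalemate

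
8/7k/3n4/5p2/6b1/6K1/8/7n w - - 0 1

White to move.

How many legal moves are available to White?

White to move; king on g3.
In check: yes, from the black knight on h1.
Legal moves: Kh4, Kf4, Kh2, Kg2.
Count: 4.

4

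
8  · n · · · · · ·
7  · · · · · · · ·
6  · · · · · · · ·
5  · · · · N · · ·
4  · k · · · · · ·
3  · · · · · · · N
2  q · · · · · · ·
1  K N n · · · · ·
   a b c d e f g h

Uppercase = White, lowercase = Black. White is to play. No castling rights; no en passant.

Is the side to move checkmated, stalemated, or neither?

White to move; white king on a1.
In check: yes, from the black queen on a2.
King squares — b1: own knight; a2: attacked by Nc1; b2: attacked by Qa2.
Legal moves for White: none.
In check with no legal moves → checkmate.

checkmate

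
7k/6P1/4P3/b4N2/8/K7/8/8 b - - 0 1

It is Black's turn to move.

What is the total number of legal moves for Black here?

2

Black to move; king on h8.
In check: yes, from the white pawn on g7.
Legal moves: Kg8, Kh7.
Count: 2.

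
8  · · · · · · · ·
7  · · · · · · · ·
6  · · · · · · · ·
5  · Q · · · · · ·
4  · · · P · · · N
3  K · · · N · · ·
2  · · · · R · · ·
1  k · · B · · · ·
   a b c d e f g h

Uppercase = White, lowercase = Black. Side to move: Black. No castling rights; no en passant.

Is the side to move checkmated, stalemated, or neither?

Black to move; black king on a1.
In check: no.
King squares — b1: attacked by Qb5; a2: attacked by Re2; b2: attacked by Re2.
Legal moves for Black: none.
Not in check and no legal moves → stalemate.

stalemate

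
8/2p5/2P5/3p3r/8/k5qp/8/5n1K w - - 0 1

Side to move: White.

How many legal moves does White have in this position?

0

White to move; king on h1.
In check: no.
Legal moves: none.
Count: 0.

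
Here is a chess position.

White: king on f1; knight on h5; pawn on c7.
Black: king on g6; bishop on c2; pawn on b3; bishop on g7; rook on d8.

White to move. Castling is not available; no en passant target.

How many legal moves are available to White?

White to move; king on f1.
In check: no.
Legal moves: Nxg7, Nf6, Nf4+, Ng3, Kg2, Kf2, Ke2, Kg1, Ke1, cxd8=Q, cxd8=R, cxd8=B, cxd8=N, c8=Q, c8=R, c8=B, c8=N.
Count: 17.

17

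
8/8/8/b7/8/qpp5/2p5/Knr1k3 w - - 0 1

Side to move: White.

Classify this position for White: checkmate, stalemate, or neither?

White to move; white king on a1.
In check: yes, from the black queen on a3.
King squares — b1: attacked by Rc1; a2: attacked by Qa3; b2: attacked by Qa3.
Legal moves for White: none.
In check with no legal moves → checkmate.

checkmate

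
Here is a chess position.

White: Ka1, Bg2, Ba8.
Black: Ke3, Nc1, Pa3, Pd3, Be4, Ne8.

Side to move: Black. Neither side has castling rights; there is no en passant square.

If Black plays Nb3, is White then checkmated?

After Nb3: white king on a1; in check: yes, from the black knight on b3.
White has 2 legal replies: Ka2, Kb1.
In check but a legal move exists → not checkmate.

no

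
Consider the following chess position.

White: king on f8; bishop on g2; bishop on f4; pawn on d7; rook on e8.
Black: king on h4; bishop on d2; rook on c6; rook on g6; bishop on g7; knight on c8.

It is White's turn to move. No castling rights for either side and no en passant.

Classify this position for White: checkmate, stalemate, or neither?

neither

White to move; white king on f8.
In check: yes, from the black bishop on g7.
King squares — e7: attacked by Nc8; f7: available; g7: attacked by Rg6; e8: own rook; g8: available.
Legal moves for White: Kg8, Kf7.
White is in check but has 2 legal moves → neither.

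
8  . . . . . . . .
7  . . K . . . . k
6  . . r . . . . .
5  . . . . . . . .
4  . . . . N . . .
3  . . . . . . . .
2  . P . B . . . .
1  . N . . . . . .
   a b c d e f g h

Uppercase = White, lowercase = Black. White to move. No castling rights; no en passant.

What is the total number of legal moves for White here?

White to move; king on c7.
In check: yes, from the black rook on c6.
Legal moves: Kd8, Kb8, Kd7, Kb7, Kxc6.
Count: 5.

5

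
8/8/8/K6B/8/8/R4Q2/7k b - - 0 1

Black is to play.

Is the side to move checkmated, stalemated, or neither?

Black to move; black king on h1.
In check: no.
King squares — g1: attacked by Qf2; g2: attacked by Qf2; h2: attacked by Qf2.
Legal moves for Black: none.
Not in check and no legal moves → stalemate.

stalemate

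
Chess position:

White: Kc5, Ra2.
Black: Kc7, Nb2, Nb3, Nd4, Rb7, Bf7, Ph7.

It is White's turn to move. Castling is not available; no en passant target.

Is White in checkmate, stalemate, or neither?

checkmate

White to move; white king on c5.
In check: yes, from the black knight on b3.
King squares — b4: attacked by Rb7; c4: attacked by Nb2; d4: attacked by Nb3; b5: attacked by Nd4; d5: attacked by Bf7; b6: attacked by Rb7; c6: attacked by Nd4; d6: attacked by Kc7.
Legal moves for White: none.
In check with no legal moves → checkmate.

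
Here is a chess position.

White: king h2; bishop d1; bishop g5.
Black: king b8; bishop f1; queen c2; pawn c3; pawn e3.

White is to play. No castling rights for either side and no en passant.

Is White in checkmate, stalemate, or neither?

White to move; white king on h2.
In check: yes, from the black queen on c2.
Legal moves for White: Kg3, Kh1, Kg1, Be2, Bxc2.
White is in check but has 5 legal moves → neither.

neither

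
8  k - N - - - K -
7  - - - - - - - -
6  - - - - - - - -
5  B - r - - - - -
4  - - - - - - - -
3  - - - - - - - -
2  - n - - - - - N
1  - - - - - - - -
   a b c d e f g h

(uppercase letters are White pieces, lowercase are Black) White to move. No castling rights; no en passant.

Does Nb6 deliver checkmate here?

no

After Nb6: black king on a8; in check: yes, from the white knight on b6.
Black has 3 legal replies: Kb8, Kb7, Ka7.
In check but a legal move exists → not checkmate.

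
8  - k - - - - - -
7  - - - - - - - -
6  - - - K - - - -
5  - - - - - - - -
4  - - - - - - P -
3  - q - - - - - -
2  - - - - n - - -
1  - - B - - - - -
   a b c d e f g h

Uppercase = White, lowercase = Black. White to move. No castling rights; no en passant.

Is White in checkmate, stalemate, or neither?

White to move; white king on d6.
In check: no.
Legal moves for White: Ke7, Kd7, Kc6, Ke5, Kc5, Bh6, Bg5, Bf4, Be3, Ba3, Bd2, Bb2, g5.
White has 13 legal moves and is not in check → neither.

neither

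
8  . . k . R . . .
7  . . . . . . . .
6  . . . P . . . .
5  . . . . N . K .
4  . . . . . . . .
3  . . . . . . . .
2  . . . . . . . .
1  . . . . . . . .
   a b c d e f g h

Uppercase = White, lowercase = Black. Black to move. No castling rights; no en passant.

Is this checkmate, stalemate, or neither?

Black to move; black king on c8.
In check: yes, from the white rook on e8.
King squares — b7: available; c7: attacked by Pd6; d7: attacked by Ne5; b8: attacked by Re8; d8: attacked by Re8.
Legal moves for Black: Kb7.
Black is in check but has 1 legal move → neither.

neither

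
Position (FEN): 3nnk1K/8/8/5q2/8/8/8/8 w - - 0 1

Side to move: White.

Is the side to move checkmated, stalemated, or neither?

White to move; white king on h8.
In check: no.
King squares — g7: attacked by Ne8; h7: attacked by Qf5; g8: attacked by Kf8.
Legal moves for White: none.
Not in check and no legal moves → stalemate.

stalemate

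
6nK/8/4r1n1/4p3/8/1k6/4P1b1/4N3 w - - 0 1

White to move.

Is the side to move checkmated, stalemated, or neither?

White to move; white king on h8.
In check: yes, from the black knight on g6.
King squares — g7: available; h7: available; g8: available.
Legal moves for White: Kxg8, Kh7, Kg7.
White is in check but has 3 legal moves → neither.

neither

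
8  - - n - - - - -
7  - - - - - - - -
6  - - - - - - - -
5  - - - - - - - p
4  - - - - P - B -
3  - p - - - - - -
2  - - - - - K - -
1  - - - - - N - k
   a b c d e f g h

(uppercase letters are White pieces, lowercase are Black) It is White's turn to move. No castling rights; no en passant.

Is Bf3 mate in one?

yes

After Bf3: black king on h1; in check: yes, from the white bishop on f3.
King squares — g1: attacked by Kf2; g2: attacked by Kf2; h2: attacked by Nf1.
Black has no legal moves → checkmate.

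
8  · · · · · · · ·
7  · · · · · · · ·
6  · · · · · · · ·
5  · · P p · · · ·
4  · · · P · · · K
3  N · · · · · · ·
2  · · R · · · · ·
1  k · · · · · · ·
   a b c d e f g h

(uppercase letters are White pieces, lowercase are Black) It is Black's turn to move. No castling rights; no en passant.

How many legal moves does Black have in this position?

Black to move; king on a1.
In check: no.
Legal moves: none.
Count: 0.

0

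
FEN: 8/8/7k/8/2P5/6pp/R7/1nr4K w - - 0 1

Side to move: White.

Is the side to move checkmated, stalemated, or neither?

White to move; white king on h1.
In check: yes, from the black rook on c1.
King squares — g1: attacked by Rc1; g2: attacked by Ph3; h2: attacked by Pg3.
Legal moves for White: none.
In check with no legal moves → checkmate.

checkmate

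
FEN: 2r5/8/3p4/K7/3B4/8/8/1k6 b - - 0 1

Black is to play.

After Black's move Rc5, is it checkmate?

After Rc5: white king on a5; in check: yes, from the black rook on c5.
White has 5 legal replies: Kb6, Ka6, Kb4, Ka4, Bxc5.
In check but a legal move exists → not checkmate.

no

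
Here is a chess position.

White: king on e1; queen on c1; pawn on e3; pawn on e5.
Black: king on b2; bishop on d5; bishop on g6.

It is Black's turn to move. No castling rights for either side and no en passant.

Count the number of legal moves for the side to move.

Black to move; king on b2.
In check: yes, from the white queen on c1.
Legal moves: Kb3, Ka2, Kxc1.
Count: 3.

3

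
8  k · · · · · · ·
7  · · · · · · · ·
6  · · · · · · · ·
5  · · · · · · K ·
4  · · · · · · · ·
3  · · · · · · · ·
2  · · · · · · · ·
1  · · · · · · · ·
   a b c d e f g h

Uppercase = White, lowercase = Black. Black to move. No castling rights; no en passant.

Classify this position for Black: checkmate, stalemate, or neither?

neither

Black to move; black king on a8.
In check: no.
Legal moves for Black: Kb8, Kb7, Ka7.
Black has 3 legal moves and is not in check → neither.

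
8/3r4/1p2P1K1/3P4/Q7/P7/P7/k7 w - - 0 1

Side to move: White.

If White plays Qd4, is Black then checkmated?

After Qd4: black king on a1; in check: yes, from the white queen on d4.
Black has 2 legal replies: Kxa2, Kb1.
In check but a legal move exists → not checkmate.

no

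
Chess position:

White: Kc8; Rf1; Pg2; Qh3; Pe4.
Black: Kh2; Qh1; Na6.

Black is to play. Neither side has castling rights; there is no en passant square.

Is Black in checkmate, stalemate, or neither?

checkmate

Black to move; black king on h2.
In check: yes, from the white queen on h3.
King squares — g1: attacked by Rf1; h1: own queen; g2: attacked by Qh3; g3: attacked by Qh3; h3: attacked by Pg2.
Legal moves for Black: none.
In check with no legal moves → checkmate.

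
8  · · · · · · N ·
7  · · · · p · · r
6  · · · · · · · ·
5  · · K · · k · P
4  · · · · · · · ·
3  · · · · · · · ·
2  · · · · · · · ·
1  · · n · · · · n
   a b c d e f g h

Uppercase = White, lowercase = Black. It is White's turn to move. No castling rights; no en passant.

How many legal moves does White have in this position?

White to move; king on c5.
In check: no.
Legal moves: Nxe7+, Nh6+, Nf6, Kc6, Kb6, Kd5, Kb5, Kd4, Kc4, Kb4, h6.
Count: 11.

11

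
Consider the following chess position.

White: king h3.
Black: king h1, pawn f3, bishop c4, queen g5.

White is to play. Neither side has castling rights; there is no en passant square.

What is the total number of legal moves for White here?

0

White to move; king on h3.
In check: no.
Legal moves: none.
Count: 0.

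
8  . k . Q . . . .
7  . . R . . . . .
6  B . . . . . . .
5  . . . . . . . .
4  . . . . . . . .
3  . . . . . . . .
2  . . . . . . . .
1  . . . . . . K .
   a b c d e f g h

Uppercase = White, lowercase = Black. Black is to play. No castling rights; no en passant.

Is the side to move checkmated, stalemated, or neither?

Black to move; black king on b8.
In check: yes, from the white queen on d8.
King squares — a7: attacked by Rc7; b7: attacked by Ba6; c7: attacked by Qd8; a8: attacked by Qd8; c8: attacked by Ba6.
Legal moves for Black: none.
In check with no legal moves → checkmate.

checkmate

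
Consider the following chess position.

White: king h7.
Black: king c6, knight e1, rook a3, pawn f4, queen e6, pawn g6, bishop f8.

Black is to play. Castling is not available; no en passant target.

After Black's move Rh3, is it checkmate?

After Rh3: white king on h7; in check: yes, from the black rook on h3.
King squares — g6: attacked by Qe6; h6: attacked by Rh3; g7: attacked by Bf8; g8: attacked by Qe6; h8: attacked by Rh3.
White has no legal moves → checkmate.

yes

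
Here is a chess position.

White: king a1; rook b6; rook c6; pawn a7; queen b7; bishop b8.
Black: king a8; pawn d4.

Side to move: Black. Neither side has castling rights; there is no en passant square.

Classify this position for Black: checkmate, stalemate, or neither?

checkmate

Black to move; black king on a8.
In check: yes, from the white queen on b7.
King squares — a7: attacked by Qb7; b7: attacked by Rb6; b8: attacked by Pa7.
Legal moves for Black: none.
In check with no legal moves → checkmate.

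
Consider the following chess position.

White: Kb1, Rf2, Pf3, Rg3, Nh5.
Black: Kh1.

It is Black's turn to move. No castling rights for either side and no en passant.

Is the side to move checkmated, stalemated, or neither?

Black to move; black king on h1.
In check: no.
King squares — g1: attacked by Rg3; g2: attacked by Rf2; h2: attacked by Rf2.
Legal moves for Black: none.
Not in check and no legal moves → stalemate.

stalemate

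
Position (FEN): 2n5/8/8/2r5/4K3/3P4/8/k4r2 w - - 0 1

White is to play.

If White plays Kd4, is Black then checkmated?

After Kd4: black king on a1; in check: no.
Black is not in check, so this cannot be checkmate.

no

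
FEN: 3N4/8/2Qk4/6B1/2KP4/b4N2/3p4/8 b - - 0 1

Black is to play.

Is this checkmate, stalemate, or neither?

Black to move; black king on d6.
In check: yes, from the white queen on c6.
King squares — c5: attacked by Kc4; d5: attacked by Kc4; e5: attacked by Nf3; c6: attacked by Nd8; e6: attacked by Qc6; c7: attacked by Qc6; d7: attacked by Qc6; e7: attacked by Bg5.
Legal moves for Black: none.
In check with no legal moves → checkmate.

checkmate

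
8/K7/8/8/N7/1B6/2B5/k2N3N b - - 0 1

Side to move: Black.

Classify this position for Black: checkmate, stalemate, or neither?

stalemate

Black to move; black king on a1.
In check: no.
King squares — b1: attacked by Bc2; a2: attacked by Bb3; b2: attacked by Nd1.
Legal moves for Black: none.
Not in check and no legal moves → stalemate.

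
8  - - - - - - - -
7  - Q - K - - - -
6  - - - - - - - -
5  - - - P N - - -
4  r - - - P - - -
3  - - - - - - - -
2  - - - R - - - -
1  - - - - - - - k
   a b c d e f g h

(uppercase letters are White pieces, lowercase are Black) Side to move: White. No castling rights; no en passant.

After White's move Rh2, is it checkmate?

no

After Rh2: black king on h1; in check: yes, from the white rook on h2.
Black has 2 legal replies: Kxh2, Kg1.
In check but a legal move exists → not checkmate.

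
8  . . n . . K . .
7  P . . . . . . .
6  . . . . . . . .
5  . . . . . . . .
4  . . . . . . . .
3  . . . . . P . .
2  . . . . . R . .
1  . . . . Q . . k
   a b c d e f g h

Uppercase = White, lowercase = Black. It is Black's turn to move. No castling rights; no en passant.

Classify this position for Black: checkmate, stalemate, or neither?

Black to move; black king on h1.
In check: yes, from the white queen on e1.
King squares — g1: attacked by Qe1; g2: attacked by Rf2; h2: attacked by Rf2.
Legal moves for Black: none.
In check with no legal moves → checkmate.

checkmate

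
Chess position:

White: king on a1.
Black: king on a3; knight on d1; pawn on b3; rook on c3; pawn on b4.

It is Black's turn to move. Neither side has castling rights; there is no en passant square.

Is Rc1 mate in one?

yes

After Rc1: white king on a1; in check: yes, from the black rook on c1.
King squares — b1: attacked by Rc1; a2: attacked by Ka3; b2: attacked by Nd1.
White has no legal moves → checkmate.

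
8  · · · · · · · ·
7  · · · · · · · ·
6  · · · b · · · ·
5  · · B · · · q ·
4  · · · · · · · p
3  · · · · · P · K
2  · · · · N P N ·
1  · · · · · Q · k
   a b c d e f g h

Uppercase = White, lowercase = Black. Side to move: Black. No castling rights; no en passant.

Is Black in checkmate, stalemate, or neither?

checkmate

Black to move; black king on h1.
In check: yes, from the white queen on f1.
King squares — g1: attacked by Qf1; g2: attacked by Qf1; h2: attacked by Kh3.
Legal moves for Black: none.
In check with no legal moves → checkmate.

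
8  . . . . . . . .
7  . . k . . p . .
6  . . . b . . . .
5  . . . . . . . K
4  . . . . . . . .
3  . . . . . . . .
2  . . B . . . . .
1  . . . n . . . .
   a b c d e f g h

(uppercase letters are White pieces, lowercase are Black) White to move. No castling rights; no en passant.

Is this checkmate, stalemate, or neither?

White to move; white king on h5.
In check: no.
Legal moves for White: Kh6, Kg5, Kh4, Kg4, Bh7, Bg6, Bf5, Be4, Ba4, Bd3, Bb3, Bxd1, Bb1.
White has 13 legal moves and is not in check → neither.

neither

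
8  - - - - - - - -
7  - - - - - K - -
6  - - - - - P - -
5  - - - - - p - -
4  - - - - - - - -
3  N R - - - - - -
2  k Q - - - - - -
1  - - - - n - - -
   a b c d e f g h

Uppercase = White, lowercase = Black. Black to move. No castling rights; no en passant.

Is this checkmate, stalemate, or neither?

checkmate

Black to move; black king on a2.
In check: yes, from the white queen on b2.
King squares — a1: attacked by Qb2; b1: attacked by Qb2; b2: attacked by Rb3; a3: attacked by Qb2; b3: attacked by Qb2.
Legal moves for Black: none.
In check with no legal moves → checkmate.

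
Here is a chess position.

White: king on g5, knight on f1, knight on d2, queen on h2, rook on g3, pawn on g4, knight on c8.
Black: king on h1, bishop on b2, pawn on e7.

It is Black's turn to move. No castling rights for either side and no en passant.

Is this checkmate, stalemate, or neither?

checkmate

Black to move; black king on h1.
In check: yes, from the white queen on h2.
King squares — g1: attacked by Qh2; g2: attacked by Qh2; h2: attacked by Nf1.
Legal moves for Black: none.
In check with no legal moves → checkmate.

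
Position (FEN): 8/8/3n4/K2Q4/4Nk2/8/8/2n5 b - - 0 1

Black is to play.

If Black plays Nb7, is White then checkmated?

no

After Nb7: white king on a5; in check: yes, from the black knight on b7.
White has 6 legal replies: Kb6, Ka6, Kb5, Kb4, Ka4, Qxb7.
In check but a legal move exists → not checkmate.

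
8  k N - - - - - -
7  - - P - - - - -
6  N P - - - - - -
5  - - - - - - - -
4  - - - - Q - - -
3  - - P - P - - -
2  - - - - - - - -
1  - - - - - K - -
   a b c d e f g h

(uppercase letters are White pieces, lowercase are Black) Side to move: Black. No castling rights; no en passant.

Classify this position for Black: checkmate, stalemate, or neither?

Black to move; black king on a8.
In check: yes, from the white queen on e4.
King squares — a7: attacked by Pb6; b7: attacked by Qe4; b8: attacked by Na6.
Legal moves for Black: none.
In check with no legal moves → checkmate.

checkmate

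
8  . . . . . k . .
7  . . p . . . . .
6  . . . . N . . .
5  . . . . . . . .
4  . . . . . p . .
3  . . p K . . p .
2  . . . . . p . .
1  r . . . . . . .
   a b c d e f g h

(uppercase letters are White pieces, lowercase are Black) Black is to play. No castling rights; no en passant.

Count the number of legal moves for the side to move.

4

Black to move; king on f8.
In check: yes, from the white knight on e6.
Legal moves: Kg8, Ke8, Kf7, Ke7.
Count: 4.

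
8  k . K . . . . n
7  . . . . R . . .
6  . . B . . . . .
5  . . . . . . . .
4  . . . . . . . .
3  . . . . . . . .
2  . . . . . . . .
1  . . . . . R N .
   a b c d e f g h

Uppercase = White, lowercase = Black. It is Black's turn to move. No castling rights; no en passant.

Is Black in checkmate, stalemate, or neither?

checkmate

Black to move; black king on a8.
In check: yes, from the white bishop on c6.
King squares — a7: attacked by Re7; b7: attacked by Bc6; b8: attacked by Kc8.
Legal moves for Black: none.
In check with no legal moves → checkmate.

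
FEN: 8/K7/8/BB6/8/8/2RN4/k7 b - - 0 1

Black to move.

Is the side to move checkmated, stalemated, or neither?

Black to move; black king on a1.
In check: no.
King squares — b1: attacked by Nd2; a2: attacked by Rc2; b2: attacked by Rc2.
Legal moves for Black: none.
Not in check and no legal moves → stalemate.

stalemate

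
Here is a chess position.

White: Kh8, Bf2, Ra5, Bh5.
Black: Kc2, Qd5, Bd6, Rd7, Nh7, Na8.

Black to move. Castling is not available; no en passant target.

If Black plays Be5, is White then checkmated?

yes

After Be5: white king on h8; in check: yes, from the black bishop on e5.
King squares — g7: attacked by Be5; h7: attacked by Rd7; g8: attacked by Qd5.
White has no legal moves → checkmate.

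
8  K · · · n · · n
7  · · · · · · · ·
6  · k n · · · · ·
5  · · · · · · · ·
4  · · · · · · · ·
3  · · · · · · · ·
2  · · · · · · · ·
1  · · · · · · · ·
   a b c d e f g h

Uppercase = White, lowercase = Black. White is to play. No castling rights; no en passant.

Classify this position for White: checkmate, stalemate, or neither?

White to move; white king on a8.
In check: no.
King squares — a7: attacked by Kb6; b7: attacked by Kb6; b8: attacked by Nc6.
Legal moves for White: none.
Not in check and no legal moves → stalemate.

stalemate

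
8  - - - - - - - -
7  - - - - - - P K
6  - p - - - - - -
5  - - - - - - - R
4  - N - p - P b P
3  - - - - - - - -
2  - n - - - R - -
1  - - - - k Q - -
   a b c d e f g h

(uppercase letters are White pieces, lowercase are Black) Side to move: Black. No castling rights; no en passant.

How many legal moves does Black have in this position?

Black to move; king on e1.
In check: yes, from the white queen on f1.
Legal moves: none.
Count: 0.

0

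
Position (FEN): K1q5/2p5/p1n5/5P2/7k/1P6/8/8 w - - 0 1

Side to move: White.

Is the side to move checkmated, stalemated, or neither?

White to move; white king on a8.
In check: yes, from the black queen on c8.
King squares — a7: attacked by Nc6; b7: attacked by Qc8; b8: attacked by Nc6.
Legal moves for White: none.
In check with no legal moves → checkmate.

checkmate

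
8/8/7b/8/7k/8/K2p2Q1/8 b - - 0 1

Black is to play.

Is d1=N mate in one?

no

After d1=N: white king on a2; in check: no.
White is not in check, so this cannot be checkmate.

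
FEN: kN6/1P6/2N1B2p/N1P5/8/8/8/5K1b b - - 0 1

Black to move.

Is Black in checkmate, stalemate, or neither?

Black to move; black king on a8.
In check: yes, from the white pawn on b7.
King squares — a7: attacked by Nc6; b7: attacked by Na5; b8: attacked by Nc6.
Legal moves for Black: none.
In check with no legal moves → checkmate.

checkmate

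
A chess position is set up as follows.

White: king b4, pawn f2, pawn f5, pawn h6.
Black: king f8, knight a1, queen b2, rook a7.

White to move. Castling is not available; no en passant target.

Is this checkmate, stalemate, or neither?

White to move; white king on b4.
In check: yes, from the black queen on b2.
Legal moves for White: Kc5, Kc4.
White is in check but has 2 legal moves → neither.

neither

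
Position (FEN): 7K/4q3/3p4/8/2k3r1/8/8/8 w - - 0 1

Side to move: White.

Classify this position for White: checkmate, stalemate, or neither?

White to move; white king on h8.
In check: no.
King squares — g7: attacked by Rg4; h7: attacked by Qe7; g8: attacked by Rg4.
Legal moves for White: none.
Not in check and no legal moves → stalemate.

stalemate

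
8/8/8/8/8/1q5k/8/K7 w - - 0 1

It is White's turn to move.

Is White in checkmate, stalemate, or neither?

stalemate

White to move; white king on a1.
In check: no.
King squares — b1: attacked by Qb3; a2: attacked by Qb3; b2: attacked by Qb3.
Legal moves for White: none.
Not in check and no legal moves → stalemate.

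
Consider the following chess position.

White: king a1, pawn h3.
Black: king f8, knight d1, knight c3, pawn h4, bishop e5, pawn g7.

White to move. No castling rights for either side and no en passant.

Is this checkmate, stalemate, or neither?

stalemate

White to move; white king on a1.
In check: no.
King squares — b1: attacked by Nc3; a2: attacked by Nc3; b2: attacked by Nd1.
Legal moves for White: none.
Not in check and no legal moves → stalemate.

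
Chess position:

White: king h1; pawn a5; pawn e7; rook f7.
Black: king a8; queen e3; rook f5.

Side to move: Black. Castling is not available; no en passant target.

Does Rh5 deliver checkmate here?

no

After Rh5: white king on h1; in check: yes, from the black rook on h5.
White has 1 legal reply: Kg2.
In check but a legal move exists → not checkmate.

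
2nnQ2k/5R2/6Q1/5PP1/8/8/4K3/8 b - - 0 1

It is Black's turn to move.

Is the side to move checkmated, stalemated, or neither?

checkmate

Black to move; black king on h8.
In check: yes, from the white queen on e8.
King squares — g7: attacked by Qg6; h7: attacked by Qg6; g8: attacked by Qg6.
Legal moves for Black: none.
In check with no legal moves → checkmate.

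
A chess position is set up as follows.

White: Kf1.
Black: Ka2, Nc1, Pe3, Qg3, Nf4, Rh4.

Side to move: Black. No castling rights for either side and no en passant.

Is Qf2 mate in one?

After Qf2: white king on f1; in check: yes, from the black queen on f2.
King squares — e1: attacked by Qf2; g1: attacked by Qf2; e2: attacked by Nc1; f2: attacked by Pe3; g2: attacked by Qf2.
White has no legal moves → checkmate.

yes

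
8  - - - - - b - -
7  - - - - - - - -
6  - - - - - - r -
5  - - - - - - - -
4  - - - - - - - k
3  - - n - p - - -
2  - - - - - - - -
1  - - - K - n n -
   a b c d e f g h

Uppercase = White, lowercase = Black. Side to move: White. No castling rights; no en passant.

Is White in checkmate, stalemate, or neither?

neither

White to move; white king on d1.
In check: yes, from the black knight on c3.
Legal moves for White: Kc2, Ke1, Kc1.
White is in check but has 3 legal moves → neither.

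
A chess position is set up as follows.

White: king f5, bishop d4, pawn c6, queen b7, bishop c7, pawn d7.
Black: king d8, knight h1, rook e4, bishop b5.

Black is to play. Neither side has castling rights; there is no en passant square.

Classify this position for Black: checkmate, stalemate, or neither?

Black to move; black king on d8.
In check: yes, from the white bishop on c7.
King squares — c7: attacked by Qb7; d7: attacked by Pc6; e7: available; c8: attacked by Qb7; e8: attacked by Pd7.
Legal moves for Black: Ke7.
Black is in check but has 1 legal move → neither.

neither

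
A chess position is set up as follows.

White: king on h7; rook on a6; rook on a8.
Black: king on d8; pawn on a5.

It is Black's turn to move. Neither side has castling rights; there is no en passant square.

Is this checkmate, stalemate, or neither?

Black to move; black king on d8.
In check: yes, from the white rook on a8.
King squares — c7: available; d7: available; e7: available; c8: attacked by Ra8; e8: attacked by Ra8.
Legal moves for Black: Ke7, Kd7, Kc7.
Black is in check but has 3 legal moves → neither.

neither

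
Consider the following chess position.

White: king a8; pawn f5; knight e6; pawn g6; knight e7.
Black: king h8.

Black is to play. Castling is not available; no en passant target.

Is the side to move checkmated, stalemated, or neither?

stalemate

Black to move; black king on h8.
In check: no.
King squares — g7: attacked by Ne6; h7: attacked by Pg6; g8: attacked by Ne7.
Legal moves for Black: none.
Not in check and no legal moves → stalemate.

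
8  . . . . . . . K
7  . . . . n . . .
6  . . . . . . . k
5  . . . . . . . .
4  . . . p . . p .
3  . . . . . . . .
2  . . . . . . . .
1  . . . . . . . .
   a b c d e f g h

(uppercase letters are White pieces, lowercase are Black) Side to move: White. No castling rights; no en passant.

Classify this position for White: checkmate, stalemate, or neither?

stalemate

White to move; white king on h8.
In check: no.
King squares — g7: attacked by Kh6; h7: attacked by Kh6; g8: attacked by Ne7.
Legal moves for White: none.
Not in check and no legal moves → stalemate.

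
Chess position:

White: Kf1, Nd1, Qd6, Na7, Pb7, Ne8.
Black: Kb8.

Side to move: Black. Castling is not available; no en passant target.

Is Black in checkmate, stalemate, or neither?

Black to move; black king on b8.
In check: yes, from the white queen on d6.
King squares — a7: available; b7: available; c7: attacked by Qd6; a8: attacked by Pb7; c8: attacked by Na7.
Legal moves for Black: Kxb7, Kxa7.
Black is in check but has 2 legal moves → neither.

neither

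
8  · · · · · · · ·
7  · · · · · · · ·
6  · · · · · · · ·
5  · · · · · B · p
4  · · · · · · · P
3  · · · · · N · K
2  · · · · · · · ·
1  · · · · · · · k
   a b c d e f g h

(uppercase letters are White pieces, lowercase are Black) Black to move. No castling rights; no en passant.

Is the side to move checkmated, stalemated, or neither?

Black to move; black king on h1.
In check: no.
King squares — g1: attacked by Nf3; g2: attacked by Kh3; h2: attacked by Nf3.
Legal moves for Black: none.
Not in check and no legal moves → stalemate.

stalemate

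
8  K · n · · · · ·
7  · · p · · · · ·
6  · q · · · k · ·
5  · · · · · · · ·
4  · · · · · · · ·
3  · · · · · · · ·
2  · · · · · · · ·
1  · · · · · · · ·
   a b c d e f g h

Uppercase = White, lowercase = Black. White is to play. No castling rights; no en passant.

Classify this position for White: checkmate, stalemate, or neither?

White to move; white king on a8.
In check: no.
King squares — a7: attacked by Qb6; b7: attacked by Qb6; b8: attacked by Qb6.
Legal moves for White: none.
Not in check and no legal moves → stalemate.

stalemate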